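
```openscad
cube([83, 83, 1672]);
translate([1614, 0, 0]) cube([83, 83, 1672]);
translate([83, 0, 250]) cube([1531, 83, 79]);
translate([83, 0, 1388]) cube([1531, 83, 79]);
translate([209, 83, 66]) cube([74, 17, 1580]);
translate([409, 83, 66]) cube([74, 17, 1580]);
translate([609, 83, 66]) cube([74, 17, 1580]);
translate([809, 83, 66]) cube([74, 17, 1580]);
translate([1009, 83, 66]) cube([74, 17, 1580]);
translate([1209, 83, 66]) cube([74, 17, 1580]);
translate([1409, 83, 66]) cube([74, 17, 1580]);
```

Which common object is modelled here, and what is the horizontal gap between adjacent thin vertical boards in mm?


A fence section. The picket gap is 126 mm.

Two posts, two rails, 7 pickets — a fence section. Span 1531 mm holds 7 pickets of 74 mm with 8 equal gaps: ⌊(1531 − 7·74) / 8⌋ = 126 mm.


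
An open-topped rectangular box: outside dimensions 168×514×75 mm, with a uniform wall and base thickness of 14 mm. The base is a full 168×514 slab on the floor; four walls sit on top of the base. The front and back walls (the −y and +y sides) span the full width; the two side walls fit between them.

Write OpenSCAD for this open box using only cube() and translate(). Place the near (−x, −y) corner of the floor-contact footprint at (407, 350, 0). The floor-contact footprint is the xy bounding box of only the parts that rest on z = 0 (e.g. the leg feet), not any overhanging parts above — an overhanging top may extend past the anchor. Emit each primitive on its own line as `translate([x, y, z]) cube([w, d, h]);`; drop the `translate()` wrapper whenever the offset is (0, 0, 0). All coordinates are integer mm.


translate([407, 350, 0]) cube([168, 514, 14]);
translate([407, 350, 14]) cube([168, 14, 61]);
translate([407, 850, 14]) cube([168, 14, 61]);
translate([407, 364, 14]) cube([14, 486, 61]);
translate([561, 364, 14]) cube([14, 486, 61]);


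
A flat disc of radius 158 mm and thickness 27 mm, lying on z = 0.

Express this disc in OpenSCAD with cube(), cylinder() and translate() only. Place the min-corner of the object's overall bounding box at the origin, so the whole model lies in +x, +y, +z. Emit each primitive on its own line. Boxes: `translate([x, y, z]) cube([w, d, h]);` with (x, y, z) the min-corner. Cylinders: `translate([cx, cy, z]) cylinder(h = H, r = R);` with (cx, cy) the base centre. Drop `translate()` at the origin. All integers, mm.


translate([158, 158, 0]) cylinder(h = 27, r = 158);


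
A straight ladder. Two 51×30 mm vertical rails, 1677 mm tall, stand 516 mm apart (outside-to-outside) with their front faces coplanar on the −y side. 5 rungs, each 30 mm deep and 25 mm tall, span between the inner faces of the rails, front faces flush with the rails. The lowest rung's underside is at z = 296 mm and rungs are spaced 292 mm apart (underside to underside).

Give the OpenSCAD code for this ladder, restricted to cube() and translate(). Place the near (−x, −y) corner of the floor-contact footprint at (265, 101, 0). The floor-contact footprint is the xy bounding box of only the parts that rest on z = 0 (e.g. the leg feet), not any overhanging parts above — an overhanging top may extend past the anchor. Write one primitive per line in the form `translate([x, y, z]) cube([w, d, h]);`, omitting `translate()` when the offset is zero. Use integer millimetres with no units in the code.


translate([265, 101, 0]) cube([51, 30, 1677]);
translate([730, 101, 0]) cube([51, 30, 1677]);
translate([316, 101, 296]) cube([414, 30, 25]);
translate([316, 101, 588]) cube([414, 30, 25]);
translate([316, 101, 880]) cube([414, 30, 25]);
translate([316, 101, 1172]) cube([414, 30, 25]);
translate([316, 101, 1464]) cube([414, 30, 25]);


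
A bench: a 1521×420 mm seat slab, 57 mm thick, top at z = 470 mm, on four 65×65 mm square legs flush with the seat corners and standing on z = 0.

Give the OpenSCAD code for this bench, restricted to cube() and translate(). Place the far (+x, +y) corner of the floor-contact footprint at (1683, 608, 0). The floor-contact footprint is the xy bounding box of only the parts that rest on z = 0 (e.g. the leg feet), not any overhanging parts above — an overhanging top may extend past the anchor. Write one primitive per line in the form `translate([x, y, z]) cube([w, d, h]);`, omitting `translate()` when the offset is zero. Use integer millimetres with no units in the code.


translate([162, 188, 413]) cube([1521, 420, 57]);
translate([162, 188, 0]) cube([65, 65, 413]);
translate([162, 543, 0]) cube([65, 65, 413]);
translate([1618, 188, 0]) cube([65, 65, 413]);
translate([1618, 543, 0]) cube([65, 65, 413]);


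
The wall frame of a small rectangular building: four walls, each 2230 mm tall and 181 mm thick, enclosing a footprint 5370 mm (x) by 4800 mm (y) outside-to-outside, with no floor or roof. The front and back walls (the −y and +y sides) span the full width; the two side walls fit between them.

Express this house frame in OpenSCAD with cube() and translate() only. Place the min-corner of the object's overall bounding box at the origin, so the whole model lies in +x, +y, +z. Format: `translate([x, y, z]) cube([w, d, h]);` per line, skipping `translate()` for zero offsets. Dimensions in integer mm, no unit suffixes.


cube([5370, 181, 2230]);
translate([0, 4619, 0]) cube([5370, 181, 2230]);
translate([0, 181, 0]) cube([181, 4438, 2230]);
translate([5189, 181, 0]) cube([181, 4438, 2230]);


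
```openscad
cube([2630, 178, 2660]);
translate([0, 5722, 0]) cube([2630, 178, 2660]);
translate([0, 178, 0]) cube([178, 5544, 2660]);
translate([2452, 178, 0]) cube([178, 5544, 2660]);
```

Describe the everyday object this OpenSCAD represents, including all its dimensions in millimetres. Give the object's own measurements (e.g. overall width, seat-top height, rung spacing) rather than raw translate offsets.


The wall frame of a small rectangular building: four walls, each 2660 mm tall and 178 mm thick, enclosing a footprint 2630 mm (x) by 5900 mm (y) outside-to-outside, with no floor or roof. The front and back walls (the −y and +y sides) span the full width; the two side walls fit between them.


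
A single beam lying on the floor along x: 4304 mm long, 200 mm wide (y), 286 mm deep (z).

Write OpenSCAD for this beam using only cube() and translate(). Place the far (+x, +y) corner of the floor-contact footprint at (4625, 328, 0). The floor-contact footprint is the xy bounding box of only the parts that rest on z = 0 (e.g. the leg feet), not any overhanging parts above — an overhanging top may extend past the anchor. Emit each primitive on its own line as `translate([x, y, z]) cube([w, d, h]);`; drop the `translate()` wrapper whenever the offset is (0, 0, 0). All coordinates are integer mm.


translate([321, 128, 0]) cube([4304, 200, 286]);


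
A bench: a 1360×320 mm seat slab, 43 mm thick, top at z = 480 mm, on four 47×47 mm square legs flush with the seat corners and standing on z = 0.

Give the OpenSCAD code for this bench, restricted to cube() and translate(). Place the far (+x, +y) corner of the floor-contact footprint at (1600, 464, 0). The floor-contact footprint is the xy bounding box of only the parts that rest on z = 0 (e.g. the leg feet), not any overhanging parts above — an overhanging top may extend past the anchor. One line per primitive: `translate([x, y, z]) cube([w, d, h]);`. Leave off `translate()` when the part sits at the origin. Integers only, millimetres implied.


translate([240, 144, 437]) cube([1360, 320, 43]);
translate([240, 144, 0]) cube([47, 47, 437]);
translate([240, 417, 0]) cube([47, 47, 437]);
translate([1553, 144, 0]) cube([47, 47, 437]);
translate([1553, 417, 0]) cube([47, 47, 437]);


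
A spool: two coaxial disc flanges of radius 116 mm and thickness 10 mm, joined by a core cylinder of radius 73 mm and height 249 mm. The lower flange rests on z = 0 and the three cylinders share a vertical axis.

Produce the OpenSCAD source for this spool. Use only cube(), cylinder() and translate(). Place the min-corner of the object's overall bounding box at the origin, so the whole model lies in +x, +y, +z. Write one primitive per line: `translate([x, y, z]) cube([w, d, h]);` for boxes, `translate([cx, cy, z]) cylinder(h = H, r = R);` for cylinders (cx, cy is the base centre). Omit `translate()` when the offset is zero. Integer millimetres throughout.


translate([116, 116, 0]) cylinder(h = 10, r = 116);
translate([116, 116, 10]) cylinder(h = 249, r = 73);
translate([116, 116, 259]) cylinder(h = 10, r = 116);


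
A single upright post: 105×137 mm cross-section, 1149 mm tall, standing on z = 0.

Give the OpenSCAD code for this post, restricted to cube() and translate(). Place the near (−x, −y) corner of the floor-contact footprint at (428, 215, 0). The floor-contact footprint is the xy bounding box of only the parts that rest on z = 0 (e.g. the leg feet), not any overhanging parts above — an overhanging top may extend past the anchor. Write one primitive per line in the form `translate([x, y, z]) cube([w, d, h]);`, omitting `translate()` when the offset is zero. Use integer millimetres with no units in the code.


translate([428, 215, 0]) cube([105, 137, 1149]);


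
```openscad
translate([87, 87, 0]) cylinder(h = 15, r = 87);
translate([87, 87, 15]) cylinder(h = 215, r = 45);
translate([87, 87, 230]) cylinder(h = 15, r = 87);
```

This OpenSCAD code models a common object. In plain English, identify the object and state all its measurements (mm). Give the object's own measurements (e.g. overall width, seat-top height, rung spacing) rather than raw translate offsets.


A spool: two coaxial disc flanges of radius 87 mm and thickness 15 mm, joined by a core cylinder of radius 45 mm and height 215 mm. The lower flange rests on z = 0 and the three cylinders share a vertical axis.


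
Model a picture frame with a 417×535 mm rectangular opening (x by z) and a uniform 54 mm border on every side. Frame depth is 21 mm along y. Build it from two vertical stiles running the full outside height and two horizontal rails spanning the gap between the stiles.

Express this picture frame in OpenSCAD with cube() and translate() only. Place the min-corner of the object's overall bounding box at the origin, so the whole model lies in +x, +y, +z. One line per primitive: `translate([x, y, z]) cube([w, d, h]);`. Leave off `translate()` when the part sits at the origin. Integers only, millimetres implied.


cube([54, 21, 643]);
translate([471, 0, 0]) cube([54, 21, 643]);
translate([54, 0, 0]) cube([417, 21, 54]);
translate([54, 0, 589]) cube([417, 21, 54]);


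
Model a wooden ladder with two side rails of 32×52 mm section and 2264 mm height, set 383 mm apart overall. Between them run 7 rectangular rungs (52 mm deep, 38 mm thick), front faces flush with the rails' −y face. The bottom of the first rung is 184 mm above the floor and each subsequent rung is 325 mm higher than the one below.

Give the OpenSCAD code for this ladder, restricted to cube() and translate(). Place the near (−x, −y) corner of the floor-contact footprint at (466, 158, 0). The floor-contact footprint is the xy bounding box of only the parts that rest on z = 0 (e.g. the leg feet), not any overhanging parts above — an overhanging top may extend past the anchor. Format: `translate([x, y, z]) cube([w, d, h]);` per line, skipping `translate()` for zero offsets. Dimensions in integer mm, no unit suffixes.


// rung span = 383 - 2*32 = 319
// rung[k] z = 184 + k*325
translate([466, 158, 0]) cube([32, 52, 2264]);
translate([817, 158, 0]) cube([32, 52, 2264]);
translate([498, 158, 184]) cube([319, 52, 38]);
translate([498, 158, 509]) cube([319, 52, 38]);
translate([498, 158, 834]) cube([319, 52, 38]);
translate([498, 158, 1159]) cube([319, 52, 38]);
translate([498, 158, 1484]) cube([319, 52, 38]);
translate([498, 158, 1809]) cube([319, 52, 38]);
translate([498, 158, 2134]) cube([319, 52, 38]);


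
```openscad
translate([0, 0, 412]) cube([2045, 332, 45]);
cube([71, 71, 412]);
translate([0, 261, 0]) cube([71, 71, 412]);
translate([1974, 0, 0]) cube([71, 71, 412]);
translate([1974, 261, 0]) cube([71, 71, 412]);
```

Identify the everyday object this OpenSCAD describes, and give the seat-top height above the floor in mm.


A bench. The seat-top height is 457 mm.

A long slab on four corner posts — a bench. The slab sits at z = 412 with thickness 45, so the top is 412 + 45 = 457 mm.


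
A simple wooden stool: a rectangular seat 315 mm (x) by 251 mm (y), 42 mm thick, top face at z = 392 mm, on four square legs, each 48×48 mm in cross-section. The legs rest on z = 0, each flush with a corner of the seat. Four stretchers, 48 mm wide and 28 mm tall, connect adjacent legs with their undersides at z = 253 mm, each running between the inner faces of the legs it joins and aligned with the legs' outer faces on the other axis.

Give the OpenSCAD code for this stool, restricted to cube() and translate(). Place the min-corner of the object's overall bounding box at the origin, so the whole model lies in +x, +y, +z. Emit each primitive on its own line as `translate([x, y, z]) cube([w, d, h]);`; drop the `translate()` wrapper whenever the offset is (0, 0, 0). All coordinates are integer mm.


// leg_h = 392 - 42 = 350
// stretcher span = 315 - 2*48 = 219
translate([0, 0, 350]) cube([315, 251, 42]);
cube([48, 48, 350]);
translate([267, 0, 0]) cube([48, 48, 350]);
translate([0, 203, 0]) cube([48, 48, 350]);
translate([267, 203, 0]) cube([48, 48, 350]);
translate([48, 0, 253]) cube([219, 48, 28]);
translate([48, 203, 253]) cube([219, 48, 28]);
translate([0, 48, 253]) cube([48, 155, 28]);
translate([267, 48, 253]) cube([48, 155, 28]);


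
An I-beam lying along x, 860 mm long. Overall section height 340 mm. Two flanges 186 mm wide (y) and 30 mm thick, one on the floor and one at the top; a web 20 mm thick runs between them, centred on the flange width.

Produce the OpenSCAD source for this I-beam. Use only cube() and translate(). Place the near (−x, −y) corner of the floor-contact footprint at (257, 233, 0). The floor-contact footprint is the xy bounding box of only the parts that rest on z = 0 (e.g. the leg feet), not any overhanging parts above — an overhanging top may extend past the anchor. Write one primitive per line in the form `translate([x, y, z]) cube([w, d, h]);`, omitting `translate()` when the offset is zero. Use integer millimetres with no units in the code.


translate([257, 233, 0]) cube([860, 186, 30]);
translate([257, 316, 30]) cube([860, 20, 280]);
translate([257, 233, 310]) cube([860, 186, 30]);


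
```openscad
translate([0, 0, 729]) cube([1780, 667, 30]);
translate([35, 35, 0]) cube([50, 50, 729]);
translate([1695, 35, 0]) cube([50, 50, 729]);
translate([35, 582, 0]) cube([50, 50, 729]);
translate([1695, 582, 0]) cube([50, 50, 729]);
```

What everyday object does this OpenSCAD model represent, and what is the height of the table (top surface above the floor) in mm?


A table. The table height is 759 mm.

A 1780×667×30 slab sits at z = 729 on four 50 mm square posts — a table. The top surface is at 729 + 30 = 759 mm.


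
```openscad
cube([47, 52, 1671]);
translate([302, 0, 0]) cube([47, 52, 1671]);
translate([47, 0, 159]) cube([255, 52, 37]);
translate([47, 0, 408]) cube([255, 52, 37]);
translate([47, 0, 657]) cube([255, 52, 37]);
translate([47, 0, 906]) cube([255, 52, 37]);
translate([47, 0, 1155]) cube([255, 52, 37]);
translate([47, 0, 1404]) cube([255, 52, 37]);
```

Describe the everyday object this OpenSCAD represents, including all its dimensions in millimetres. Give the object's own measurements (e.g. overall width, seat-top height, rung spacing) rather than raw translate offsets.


A straight ladder. Two 47×52 mm vertical rails, 1671 mm tall, stand 349 mm apart (outside-to-outside) with their front faces coplanar on the −y side. 6 rungs, each 52 mm deep and 37 mm tall, span between the inner faces of the rails, front faces flush with the rails. The lowest rung's underside is at z = 159 mm and rungs are spaced 249 mm apart (underside to underside).


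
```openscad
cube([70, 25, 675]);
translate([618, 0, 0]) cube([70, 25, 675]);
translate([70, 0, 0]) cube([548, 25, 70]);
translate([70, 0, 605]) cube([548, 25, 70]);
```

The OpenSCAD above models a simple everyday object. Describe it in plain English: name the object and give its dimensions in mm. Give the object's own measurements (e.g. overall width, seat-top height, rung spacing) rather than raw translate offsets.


A rectangular picture frame lying in the x–z plane (depth along y). The opening is 548 mm wide (x) by 535 mm tall (z), surrounded by a border 70 mm wide on all four sides. The frame is 25 mm deep and is made of two full-height vertical stiles with two horizontal rails fitted between them.


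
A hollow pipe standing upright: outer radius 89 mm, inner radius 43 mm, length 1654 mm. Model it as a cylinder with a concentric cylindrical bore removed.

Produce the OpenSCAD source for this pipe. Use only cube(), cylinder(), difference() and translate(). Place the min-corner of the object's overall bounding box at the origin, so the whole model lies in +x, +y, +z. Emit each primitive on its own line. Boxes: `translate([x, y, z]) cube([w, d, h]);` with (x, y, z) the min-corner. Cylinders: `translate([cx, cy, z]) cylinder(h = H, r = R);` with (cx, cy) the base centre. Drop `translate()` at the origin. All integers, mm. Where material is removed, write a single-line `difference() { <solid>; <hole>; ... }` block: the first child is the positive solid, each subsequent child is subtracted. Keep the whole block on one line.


difference() { translate([89, 89, 0]) cylinder(h = 1654, r = 89); translate([89, 89, 0]) cylinder(h = 1654, r = 43); }


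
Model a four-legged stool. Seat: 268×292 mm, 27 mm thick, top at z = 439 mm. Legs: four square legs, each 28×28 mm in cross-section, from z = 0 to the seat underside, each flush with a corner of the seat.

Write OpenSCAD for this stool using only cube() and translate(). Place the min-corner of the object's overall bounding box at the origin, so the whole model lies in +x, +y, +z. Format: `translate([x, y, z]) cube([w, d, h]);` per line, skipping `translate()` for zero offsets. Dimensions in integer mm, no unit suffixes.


translate([0, 0, 412]) cube([268, 292, 27]);
cube([28, 28, 412]);
translate([240, 0, 0]) cube([28, 28, 412]);
translate([0, 264, 0]) cube([28, 28, 412]);
translate([240, 264, 0]) cube([28, 28, 412]);


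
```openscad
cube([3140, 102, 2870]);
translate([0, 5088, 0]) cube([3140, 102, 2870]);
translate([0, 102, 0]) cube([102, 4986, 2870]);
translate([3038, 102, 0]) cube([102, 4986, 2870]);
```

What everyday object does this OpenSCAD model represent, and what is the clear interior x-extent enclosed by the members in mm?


A house (or room) frame. The interior width is 2936 mm.

Four 2870 mm walls enclosing a rectangle with no floor or roof — a room or house frame. Outside width is 3140 mm and wall thickness is 102 mm, so the interior width is 3140 − 2 × 102 = 2936 mm.


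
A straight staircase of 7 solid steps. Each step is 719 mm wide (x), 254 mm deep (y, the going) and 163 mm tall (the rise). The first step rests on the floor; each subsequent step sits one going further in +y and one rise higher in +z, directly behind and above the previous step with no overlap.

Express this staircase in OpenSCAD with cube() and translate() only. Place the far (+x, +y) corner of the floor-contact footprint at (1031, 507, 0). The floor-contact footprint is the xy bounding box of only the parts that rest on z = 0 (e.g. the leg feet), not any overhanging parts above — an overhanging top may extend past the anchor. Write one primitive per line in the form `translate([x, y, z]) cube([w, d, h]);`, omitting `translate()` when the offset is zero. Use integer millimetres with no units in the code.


translate([312, 253, 0]) cube([719, 254, 163]);
translate([312, 507, 163]) cube([719, 254, 163]);
translate([312, 761, 326]) cube([719, 254, 163]);
translate([312, 1015, 489]) cube([719, 254, 163]);
translate([312, 1269, 652]) cube([719, 254, 163]);
translate([312, 1523, 815]) cube([719, 254, 163]);
translate([312, 1777, 978]) cube([719, 254, 163]);


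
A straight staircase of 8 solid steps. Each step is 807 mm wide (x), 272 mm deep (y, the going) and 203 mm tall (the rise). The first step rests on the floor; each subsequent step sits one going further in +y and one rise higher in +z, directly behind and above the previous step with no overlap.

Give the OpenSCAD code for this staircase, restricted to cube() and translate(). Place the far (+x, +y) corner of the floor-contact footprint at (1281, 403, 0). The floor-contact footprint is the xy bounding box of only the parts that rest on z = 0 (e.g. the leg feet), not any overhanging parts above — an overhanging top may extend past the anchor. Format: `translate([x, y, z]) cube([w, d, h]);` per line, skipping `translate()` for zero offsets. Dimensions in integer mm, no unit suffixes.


translate([474, 131, 0]) cube([807, 272, 203]);
translate([474, 403, 203]) cube([807, 272, 203]);
translate([474, 675, 406]) cube([807, 272, 203]);
translate([474, 947, 609]) cube([807, 272, 203]);
translate([474, 1219, 812]) cube([807, 272, 203]);
translate([474, 1491, 1015]) cube([807, 272, 203]);
translate([474, 1763, 1218]) cube([807, 272, 203]);
translate([474, 2035, 1421]) cube([807, 272, 203]);


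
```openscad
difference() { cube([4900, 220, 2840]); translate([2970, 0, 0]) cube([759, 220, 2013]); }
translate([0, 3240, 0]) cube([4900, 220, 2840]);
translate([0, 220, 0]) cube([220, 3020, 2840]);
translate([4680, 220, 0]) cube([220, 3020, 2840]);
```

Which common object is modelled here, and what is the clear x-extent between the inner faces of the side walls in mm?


A single room. The interior width is 4460 mm.

Four walls enclosing a rectangle with a door in the front wall — a room. Outside width 4900 minus two 220 mm walls gives 4460 mm.


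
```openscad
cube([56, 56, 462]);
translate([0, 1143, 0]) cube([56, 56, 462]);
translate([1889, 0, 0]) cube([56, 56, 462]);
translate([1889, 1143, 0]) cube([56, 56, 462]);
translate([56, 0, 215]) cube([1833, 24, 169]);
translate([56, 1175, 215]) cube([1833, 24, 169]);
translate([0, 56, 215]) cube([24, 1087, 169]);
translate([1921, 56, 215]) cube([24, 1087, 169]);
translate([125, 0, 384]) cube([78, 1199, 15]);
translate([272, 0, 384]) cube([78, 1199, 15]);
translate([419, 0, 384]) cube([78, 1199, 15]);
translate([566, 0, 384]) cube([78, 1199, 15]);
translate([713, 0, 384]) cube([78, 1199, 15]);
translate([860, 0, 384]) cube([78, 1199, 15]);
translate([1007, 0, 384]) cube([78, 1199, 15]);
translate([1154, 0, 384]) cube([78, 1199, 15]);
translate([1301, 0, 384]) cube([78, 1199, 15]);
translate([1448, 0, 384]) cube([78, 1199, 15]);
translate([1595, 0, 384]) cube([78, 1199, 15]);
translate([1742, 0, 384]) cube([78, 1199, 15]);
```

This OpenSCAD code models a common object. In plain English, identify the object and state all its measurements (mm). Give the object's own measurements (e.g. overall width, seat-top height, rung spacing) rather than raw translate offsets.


A bed frame 1945 mm long (x) by 1199 mm wide (y). Four 56×56 mm corner posts, 462 mm tall, at the corners of the footprint. Four rails of 24 mm thickness and 169 mm height run between adjacent posts with their undersides at z = 215 mm, their outer faces flush with the outside of the frame (the two x-running rails run between the posts' inner faces; the two y-running rails run between the posts' inner faces). 12 slats, each 78 mm wide (x) and 15 mm thick, lie across the top of the two x-running rails, running the full 1199 mm width of the frame in y; along x they sit between the end posts with a 69 mm gap after the −x posts and between neighbouring slats and before the +x posts.


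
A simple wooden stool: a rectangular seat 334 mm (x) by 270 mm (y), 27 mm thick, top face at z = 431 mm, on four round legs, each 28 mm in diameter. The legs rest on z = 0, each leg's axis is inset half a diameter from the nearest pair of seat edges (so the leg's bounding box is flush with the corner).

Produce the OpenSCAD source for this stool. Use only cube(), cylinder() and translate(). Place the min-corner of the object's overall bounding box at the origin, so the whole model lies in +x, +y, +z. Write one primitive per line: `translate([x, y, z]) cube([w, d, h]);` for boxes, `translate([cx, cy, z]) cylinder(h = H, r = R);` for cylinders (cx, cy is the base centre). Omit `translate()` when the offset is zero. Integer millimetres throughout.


// leg_h = 431 - 27 = 404
translate([0, 0, 404]) cube([334, 270, 27]);
translate([14, 14, 0]) cylinder(h = 404, r = 14);
translate([320, 14, 0]) cylinder(h = 404, r = 14);
translate([14, 256, 0]) cylinder(h = 404, r = 14);
translate([320, 256, 0]) cylinder(h = 404, r = 14);


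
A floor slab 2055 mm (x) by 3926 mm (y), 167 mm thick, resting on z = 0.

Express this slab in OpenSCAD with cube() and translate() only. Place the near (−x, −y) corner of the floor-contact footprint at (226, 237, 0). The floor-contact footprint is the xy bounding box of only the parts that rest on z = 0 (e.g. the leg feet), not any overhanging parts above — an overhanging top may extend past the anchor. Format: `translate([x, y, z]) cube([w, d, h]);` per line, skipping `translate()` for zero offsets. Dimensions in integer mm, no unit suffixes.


translate([226, 237, 0]) cube([2055, 3926, 167]);


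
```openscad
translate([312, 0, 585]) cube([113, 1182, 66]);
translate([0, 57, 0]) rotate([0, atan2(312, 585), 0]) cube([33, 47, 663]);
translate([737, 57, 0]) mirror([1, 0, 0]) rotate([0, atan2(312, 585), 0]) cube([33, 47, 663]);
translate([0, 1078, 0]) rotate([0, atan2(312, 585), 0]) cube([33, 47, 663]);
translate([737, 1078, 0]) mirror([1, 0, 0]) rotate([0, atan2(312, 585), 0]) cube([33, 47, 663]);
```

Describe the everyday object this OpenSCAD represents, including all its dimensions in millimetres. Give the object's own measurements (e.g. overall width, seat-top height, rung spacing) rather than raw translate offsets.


A sawhorse. A 113×1182×66 mm beam (x, y, z) sits on two A-frame leg pairs. Each pair is two raked legs of 33×47 mm section (47 mm along y) splaying symmetrically in x. Each leg rises 585 mm vertically over 312 mm of horizontal reach and is 663 mm long along its own axis. Every leg's outer bottom edge rests on the floor and its outer top edge meets a bottom edge of the beam — the left legs (tilting toward +x) meet the beam's −x bottom edge, the right legs (their mirror images, tilting toward −x) meet its +x bottom edge — so the leg tops tuck under the beam, the beam's underside is 585 mm above the floor, and the feet are 737 mm apart outside-to-outside with the beam centred between them. The two leg pairs are set in 57 mm from either end of the beam.


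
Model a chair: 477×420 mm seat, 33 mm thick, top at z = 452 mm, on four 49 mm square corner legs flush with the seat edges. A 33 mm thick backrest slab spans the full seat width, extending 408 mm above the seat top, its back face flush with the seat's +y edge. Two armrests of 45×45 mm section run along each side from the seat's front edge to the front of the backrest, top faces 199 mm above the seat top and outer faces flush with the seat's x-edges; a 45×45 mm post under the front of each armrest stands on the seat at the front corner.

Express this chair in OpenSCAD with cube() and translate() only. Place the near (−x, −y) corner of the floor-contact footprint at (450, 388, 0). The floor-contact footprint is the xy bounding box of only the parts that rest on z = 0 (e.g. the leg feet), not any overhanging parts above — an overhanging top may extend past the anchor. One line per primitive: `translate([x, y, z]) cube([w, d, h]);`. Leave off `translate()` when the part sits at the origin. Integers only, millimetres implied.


translate([450, 388, 419]) cube([477, 420, 33]);
translate([450, 388, 0]) cube([49, 49, 419]);
translate([878, 388, 0]) cube([49, 49, 419]);
translate([450, 759, 0]) cube([49, 49, 419]);
translate([878, 759, 0]) cube([49, 49, 419]);
translate([450, 775, 452]) cube([477, 33, 408]);
translate([450, 388, 606]) cube([45, 387, 45]);
translate([882, 388, 606]) cube([45, 387, 45]);
translate([450, 388, 452]) cube([45, 45, 154]);
translate([882, 388, 452]) cube([45, 45, 154]);


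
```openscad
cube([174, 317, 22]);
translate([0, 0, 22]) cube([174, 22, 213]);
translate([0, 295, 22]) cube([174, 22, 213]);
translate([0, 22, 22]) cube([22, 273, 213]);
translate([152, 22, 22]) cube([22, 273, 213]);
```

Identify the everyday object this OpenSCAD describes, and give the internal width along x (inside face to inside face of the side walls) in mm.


An open box. The internal width is 130 mm.

A 174×317 base slab with four walls standing on it — an open box. The base is 174 mm wide and the walls are 22 mm thick, so the internal width is 174 − 2 × 22 = 130 mm.


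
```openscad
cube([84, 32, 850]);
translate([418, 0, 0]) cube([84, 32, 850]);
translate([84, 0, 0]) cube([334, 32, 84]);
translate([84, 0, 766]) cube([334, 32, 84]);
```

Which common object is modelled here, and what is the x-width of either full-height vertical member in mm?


A picture frame. The border width is 84 mm.

Four thin pieces enclosing a rectangular opening — a picture frame. The two full-height stiles are 850 mm tall; the top rail sits at z = 766 and is 84 mm tall, so the border above the opening is 850 − 766 = 84 mm, matching the stile x-width.


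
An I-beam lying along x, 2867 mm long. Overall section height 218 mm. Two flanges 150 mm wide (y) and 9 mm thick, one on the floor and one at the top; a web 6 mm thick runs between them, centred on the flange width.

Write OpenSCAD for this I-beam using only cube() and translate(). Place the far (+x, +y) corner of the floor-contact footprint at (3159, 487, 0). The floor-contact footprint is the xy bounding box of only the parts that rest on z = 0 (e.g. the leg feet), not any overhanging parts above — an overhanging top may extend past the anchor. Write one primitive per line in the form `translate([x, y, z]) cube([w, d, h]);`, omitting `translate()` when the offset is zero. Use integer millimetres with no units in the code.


translate([292, 337, 0]) cube([2867, 150, 9]);
translate([292, 409, 9]) cube([2867, 6, 200]);
translate([292, 337, 209]) cube([2867, 150, 9]);


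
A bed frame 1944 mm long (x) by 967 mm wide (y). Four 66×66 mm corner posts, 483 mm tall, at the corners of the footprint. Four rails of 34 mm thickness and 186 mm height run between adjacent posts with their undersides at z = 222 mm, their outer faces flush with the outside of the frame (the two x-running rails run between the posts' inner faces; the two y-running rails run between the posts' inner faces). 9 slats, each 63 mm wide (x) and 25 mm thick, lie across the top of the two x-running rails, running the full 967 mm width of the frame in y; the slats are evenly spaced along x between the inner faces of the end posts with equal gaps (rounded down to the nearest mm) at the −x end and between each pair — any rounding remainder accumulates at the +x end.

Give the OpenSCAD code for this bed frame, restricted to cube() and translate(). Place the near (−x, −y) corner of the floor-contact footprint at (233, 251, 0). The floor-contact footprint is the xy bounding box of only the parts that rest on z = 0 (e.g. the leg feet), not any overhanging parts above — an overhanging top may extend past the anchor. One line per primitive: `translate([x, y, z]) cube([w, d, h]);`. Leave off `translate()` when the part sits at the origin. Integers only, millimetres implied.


translate([233, 251, 0]) cube([66, 66, 483]);
translate([233, 1152, 0]) cube([66, 66, 483]);
translate([2111, 251, 0]) cube([66, 66, 483]);
translate([2111, 1152, 0]) cube([66, 66, 483]);
translate([299, 251, 222]) cube([1812, 34, 186]);
translate([299, 1184, 222]) cube([1812, 34, 186]);
translate([233, 317, 222]) cube([34, 835, 186]);
translate([2143, 317, 222]) cube([34, 835, 186]);
translate([423, 251, 408]) cube([63, 967, 25]);
translate([610, 251, 408]) cube([63, 967, 25]);
translate([797, 251, 408]) cube([63, 967, 25]);
translate([984, 251, 408]) cube([63, 967, 25]);
translate([1171, 251, 408]) cube([63, 967, 25]);
translate([1358, 251, 408]) cube([63, 967, 25]);
translate([1545, 251, 408]) cube([63, 967, 25]);
translate([1732, 251, 408]) cube([63, 967, 25]);
translate([1919, 251, 408]) cube([63, 967, 25]);


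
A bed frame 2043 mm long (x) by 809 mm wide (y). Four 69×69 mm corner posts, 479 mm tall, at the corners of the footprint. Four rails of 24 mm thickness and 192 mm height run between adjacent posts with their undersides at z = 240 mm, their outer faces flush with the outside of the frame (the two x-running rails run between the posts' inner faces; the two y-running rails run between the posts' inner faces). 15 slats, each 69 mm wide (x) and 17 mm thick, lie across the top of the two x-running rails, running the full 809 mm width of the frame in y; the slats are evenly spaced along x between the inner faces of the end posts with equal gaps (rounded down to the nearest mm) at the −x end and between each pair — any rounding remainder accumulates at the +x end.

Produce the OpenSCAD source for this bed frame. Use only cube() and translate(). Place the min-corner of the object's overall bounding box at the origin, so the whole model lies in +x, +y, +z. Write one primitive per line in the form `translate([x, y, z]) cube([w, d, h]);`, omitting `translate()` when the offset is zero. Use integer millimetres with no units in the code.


cube([69, 69, 479]);
translate([0, 740, 0]) cube([69, 69, 479]);
translate([1974, 0, 0]) cube([69, 69, 479]);
translate([1974, 740, 0]) cube([69, 69, 479]);
translate([69, 0, 240]) cube([1905, 24, 192]);
translate([69, 785, 240]) cube([1905, 24, 192]);
translate([0, 69, 240]) cube([24, 671, 192]);
translate([2019, 69, 240]) cube([24, 671, 192]);
translate([123, 0, 432]) cube([69, 809, 17]);
translate([246, 0, 432]) cube([69, 809, 17]);
translate([369, 0, 432]) cube([69, 809, 17]);
translate([492, 0, 432]) cube([69, 809, 17]);
translate([615, 0, 432]) cube([69, 809, 17]);
translate([738, 0, 432]) cube([69, 809, 17]);
translate([861, 0, 432]) cube([69, 809, 17]);
translate([984, 0, 432]) cube([69, 809, 17]);
translate([1107, 0, 432]) cube([69, 809, 17]);
translate([1230, 0, 432]) cube([69, 809, 17]);
translate([1353, 0, 432]) cube([69, 809, 17]);
translate([1476, 0, 432]) cube([69, 809, 17]);
translate([1599, 0, 432]) cube([69, 809, 17]);
translate([1722, 0, 432]) cube([69, 809, 17]);
translate([1845, 0, 432]) cube([69, 809, 17]);


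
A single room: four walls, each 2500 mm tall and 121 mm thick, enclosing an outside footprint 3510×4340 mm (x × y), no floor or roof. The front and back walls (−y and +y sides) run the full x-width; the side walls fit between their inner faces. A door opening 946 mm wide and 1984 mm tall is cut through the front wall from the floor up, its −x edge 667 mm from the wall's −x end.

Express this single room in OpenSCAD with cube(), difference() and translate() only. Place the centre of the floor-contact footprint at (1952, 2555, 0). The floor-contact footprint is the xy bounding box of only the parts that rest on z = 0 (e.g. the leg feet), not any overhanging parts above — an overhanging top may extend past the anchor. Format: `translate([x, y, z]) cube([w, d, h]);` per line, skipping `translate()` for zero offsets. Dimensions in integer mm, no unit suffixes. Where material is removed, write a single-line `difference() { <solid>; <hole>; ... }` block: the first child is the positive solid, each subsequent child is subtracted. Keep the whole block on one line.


difference() { translate([197, 385, 0]) cube([3510, 121, 2500]); translate([864, 385, 0]) cube([946, 121, 1984]); }
translate([197, 4604, 0]) cube([3510, 121, 2500]);
translate([197, 506, 0]) cube([121, 4098, 2500]);
translate([3586, 506, 0]) cube([121, 4098, 2500]);


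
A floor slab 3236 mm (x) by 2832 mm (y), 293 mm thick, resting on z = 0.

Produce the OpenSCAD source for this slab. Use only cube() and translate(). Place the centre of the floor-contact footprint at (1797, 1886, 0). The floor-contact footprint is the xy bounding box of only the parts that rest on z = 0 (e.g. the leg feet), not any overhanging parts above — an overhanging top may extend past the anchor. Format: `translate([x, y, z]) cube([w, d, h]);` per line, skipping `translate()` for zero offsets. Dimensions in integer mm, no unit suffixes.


translate([179, 470, 0]) cube([3236, 2832, 293]);


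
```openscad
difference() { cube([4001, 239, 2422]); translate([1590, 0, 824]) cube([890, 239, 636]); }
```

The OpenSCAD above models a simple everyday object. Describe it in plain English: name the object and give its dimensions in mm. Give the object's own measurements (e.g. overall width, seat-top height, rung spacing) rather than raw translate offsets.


A wall 4001 mm long (x), 239 mm thick (y), 2422 mm tall, with a rectangular window opening cut through it. The opening is 890 mm wide and 636 mm tall; its sill is at z = 824 mm and its near (−x) edge is 1590 mm from the wall's −x end. The opening passes through the full wall thickness.


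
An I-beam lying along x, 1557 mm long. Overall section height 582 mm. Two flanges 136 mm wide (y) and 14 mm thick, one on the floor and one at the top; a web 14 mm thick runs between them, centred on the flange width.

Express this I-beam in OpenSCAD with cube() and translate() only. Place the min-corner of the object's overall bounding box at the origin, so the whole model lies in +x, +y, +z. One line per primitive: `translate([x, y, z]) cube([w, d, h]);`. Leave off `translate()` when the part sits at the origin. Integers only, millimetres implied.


cube([1557, 136, 14]);
translate([0, 61, 14]) cube([1557, 14, 554]);
translate([0, 0, 568]) cube([1557, 136, 14]);


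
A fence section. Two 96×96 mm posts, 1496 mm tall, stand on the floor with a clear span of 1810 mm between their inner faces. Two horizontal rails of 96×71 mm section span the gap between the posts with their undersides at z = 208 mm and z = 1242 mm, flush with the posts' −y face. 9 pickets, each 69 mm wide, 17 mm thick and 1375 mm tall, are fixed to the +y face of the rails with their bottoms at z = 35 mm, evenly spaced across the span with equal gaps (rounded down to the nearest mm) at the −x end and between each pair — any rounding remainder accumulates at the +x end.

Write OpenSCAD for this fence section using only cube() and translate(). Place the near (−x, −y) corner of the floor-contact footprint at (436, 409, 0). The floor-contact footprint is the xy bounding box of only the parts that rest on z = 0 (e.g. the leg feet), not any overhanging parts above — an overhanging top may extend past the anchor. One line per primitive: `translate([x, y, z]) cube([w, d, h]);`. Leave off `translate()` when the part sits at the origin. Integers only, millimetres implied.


translate([436, 409, 0]) cube([96, 96, 1496]);
translate([2342, 409, 0]) cube([96, 96, 1496]);
translate([532, 409, 208]) cube([1810, 96, 71]);
translate([532, 409, 1242]) cube([1810, 96, 71]);
translate([650, 505, 35]) cube([69, 17, 1375]);
translate([837, 505, 35]) cube([69, 17, 1375]);
translate([1024, 505, 35]) cube([69, 17, 1375]);
translate([1211, 505, 35]) cube([69, 17, 1375]);
translate([1398, 505, 35]) cube([69, 17, 1375]);
translate([1585, 505, 35]) cube([69, 17, 1375]);
translate([1772, 505, 35]) cube([69, 17, 1375]);
translate([1959, 505, 35]) cube([69, 17, 1375]);
translate([2146, 505, 35]) cube([69, 17, 1375]);


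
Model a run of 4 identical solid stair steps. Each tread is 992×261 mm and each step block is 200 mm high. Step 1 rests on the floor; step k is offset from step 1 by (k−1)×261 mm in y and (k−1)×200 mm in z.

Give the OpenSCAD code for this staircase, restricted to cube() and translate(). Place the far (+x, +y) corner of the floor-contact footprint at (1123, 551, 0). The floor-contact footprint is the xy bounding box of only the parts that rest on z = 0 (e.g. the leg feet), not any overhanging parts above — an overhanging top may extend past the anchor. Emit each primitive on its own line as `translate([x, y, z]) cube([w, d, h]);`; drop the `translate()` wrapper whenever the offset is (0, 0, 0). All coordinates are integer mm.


translate([131, 290, 0]) cube([992, 261, 200]);
translate([131, 551, 200]) cube([992, 261, 200]);
translate([131, 812, 400]) cube([992, 261, 200]);
translate([131, 1073, 600]) cube([992, 261, 200]);
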